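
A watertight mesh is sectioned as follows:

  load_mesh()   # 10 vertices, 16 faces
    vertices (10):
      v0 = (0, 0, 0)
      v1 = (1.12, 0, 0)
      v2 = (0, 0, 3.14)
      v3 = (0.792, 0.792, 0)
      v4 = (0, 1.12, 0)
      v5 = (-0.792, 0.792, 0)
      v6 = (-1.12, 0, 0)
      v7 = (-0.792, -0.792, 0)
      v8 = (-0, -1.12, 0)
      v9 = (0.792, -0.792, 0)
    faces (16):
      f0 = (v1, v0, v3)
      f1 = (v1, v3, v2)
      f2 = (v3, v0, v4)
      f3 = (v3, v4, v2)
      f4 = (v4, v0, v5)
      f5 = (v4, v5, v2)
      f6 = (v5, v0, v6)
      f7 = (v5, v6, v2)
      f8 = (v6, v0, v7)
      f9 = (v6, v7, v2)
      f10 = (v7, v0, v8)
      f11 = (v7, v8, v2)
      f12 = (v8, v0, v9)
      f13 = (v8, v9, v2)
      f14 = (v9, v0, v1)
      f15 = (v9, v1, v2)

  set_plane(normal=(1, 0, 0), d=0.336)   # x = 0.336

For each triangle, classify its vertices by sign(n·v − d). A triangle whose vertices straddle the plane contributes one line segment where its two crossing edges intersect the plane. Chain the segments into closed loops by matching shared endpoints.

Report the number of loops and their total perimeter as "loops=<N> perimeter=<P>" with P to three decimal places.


loops=1 perimeter=6.830

Straddling triangles (8 of 16):
  (v1,v0,v3) [+-+] → (0.336, 0, 0)–(0.336, 0.336, 0)  len=0.3360
  (v1,v3,v2) [++-] → (0.336, 0.336, 1.80788)–(0.336, 0, 2.198)  len=0.5149
  (v3,v0,v4) [+--] → (0.336, 0.336, 0)–(0.336, 0.980848, 0)  len=0.6448
  (v3,v4,v2) [+--] → (0.336, 0.980848, 0)–(0.336, 0.336, 1.80788)  len=1.9194
  (v8,v0,v9) [--+] → (0.336, -0.336, 0)–(0.336, -0.980848, 0)  len=0.6448
  (v8,v9,v2) [-+-] → (0.336, -0.980848, 0)–(0.336, -0.336, 1.80788)  len=1.9194
  (v9,v0,v1) [+-+] → (0.336, -0.336, 0)–(0.336, 0, 0)  len=0.3360
  (v9,v1,v2) [++-] → (0.336, 0, 2.198)–(0.336, -0.336, 1.80788)  len=0.5149

Chained into 1 loop(s):
  loop 1: 8 segments, perimeter = 6.8303
Total perimeter = 6.830


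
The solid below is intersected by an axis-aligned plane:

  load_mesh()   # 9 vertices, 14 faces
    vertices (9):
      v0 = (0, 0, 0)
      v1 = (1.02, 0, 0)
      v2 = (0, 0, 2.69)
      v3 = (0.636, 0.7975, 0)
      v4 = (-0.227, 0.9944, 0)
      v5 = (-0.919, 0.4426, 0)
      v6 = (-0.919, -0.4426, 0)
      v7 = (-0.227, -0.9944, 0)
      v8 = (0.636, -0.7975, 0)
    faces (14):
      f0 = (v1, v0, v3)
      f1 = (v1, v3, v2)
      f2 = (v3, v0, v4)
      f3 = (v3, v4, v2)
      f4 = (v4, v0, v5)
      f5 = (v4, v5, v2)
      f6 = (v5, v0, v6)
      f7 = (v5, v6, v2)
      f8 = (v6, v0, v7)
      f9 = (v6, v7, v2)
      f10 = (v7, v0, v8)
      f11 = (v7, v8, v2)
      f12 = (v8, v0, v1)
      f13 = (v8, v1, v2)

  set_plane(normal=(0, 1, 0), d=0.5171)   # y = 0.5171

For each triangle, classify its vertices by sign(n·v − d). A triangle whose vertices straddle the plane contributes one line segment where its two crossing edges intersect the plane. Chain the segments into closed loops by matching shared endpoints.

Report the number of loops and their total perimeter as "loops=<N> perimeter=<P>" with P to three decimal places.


Straddling triangles (6 of 14):
  (v1,v0,v3) [--+] → (0.412383, 0.5171, 0)–(0.771014, 0.5171, 0)  len=0.3586
  (v1,v3,v2) [-+-] → (0.771014, 0.5171, 0)–(0.412383, 0.5171, 0.945801)  len=1.0115
  (v3,v0,v4) [+-+] → (0.412383, 0.5171, 0)–(-0.118043, 0.5171, 0)  len=0.5304
  (v3,v4,v2) [++-] → (-0.118043, 0.5171, 1.29117)–(0.412383, 0.5171, 0.945801)  len=0.6330
  (v4,v0,v5) [+--] → (-0.118043, 0.5171, 0)–(-0.825571, 0.5171, 0)  len=0.7075
  (v4,v5,v2) [+--] → (-0.825571, 0.5171, 0)–(-0.118043, 0.5171, 1.29117)  len=1.4723

Chained into 1 loop(s):
  loop 1: 6 segments, perimeter = 4.7134
Total perimeter = 4.713

loops=1 perimeter=4.713


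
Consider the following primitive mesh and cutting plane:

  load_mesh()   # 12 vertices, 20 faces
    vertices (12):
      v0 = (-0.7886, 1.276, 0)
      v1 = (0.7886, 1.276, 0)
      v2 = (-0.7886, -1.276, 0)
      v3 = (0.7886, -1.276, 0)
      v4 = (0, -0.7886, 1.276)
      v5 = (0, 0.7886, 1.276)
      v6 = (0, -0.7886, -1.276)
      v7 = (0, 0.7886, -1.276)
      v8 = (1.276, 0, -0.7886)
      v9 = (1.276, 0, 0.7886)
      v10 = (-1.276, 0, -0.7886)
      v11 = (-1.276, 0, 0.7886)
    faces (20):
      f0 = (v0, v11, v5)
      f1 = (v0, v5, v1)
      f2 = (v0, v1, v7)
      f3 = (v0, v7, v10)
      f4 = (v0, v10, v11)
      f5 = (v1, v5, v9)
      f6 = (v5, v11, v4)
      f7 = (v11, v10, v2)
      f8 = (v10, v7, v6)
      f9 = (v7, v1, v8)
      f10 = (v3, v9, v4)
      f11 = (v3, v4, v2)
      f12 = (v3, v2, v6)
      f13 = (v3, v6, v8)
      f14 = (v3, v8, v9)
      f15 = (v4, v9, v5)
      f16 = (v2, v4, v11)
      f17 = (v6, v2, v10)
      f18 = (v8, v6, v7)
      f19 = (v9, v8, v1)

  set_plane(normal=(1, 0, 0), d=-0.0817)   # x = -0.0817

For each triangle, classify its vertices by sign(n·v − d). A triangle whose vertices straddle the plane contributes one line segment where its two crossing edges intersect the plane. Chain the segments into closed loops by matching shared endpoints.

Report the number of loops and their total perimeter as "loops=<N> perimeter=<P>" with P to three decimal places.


Straddling triangles (10 of 20):
  (v0,v11,v5) [--+] → (-0.0817, 0.738107, 1.24479)–(-0.0817, 0.839095, 1.1438)  len=0.1428
  (v0,v5,v1) [-++] → (-0.0817, 0.839095, 1.1438)–(-0.0817, 1.276, 0)  len=1.2244
  (v0,v1,v7) [-++] → (-0.0817, 1.276, 0)–(-0.0817, 0.839095, -1.1438)  len=1.2244
  (v0,v7,v10) [-+-] → (-0.0817, 0.839095, -1.1438)–(-0.0817, 0.738107, -1.24479)  len=0.1428
  (v5,v11,v4) [+-+] → (-0.0817, 0.738107, 1.24479)–(-0.0817, -0.738107, 1.24479)  len=1.4762
  (v10,v7,v6) [-++] → (-0.0817, 0.738107, -1.24479)–(-0.0817, -0.738107, -1.24479)  len=1.4762
  (v3,v4,v2) [++-] → (-0.0817, -0.839095, 1.1438)–(-0.0817, -1.276, 0)  len=1.2244
  (v3,v2,v6) [+-+] → (-0.0817, -1.276, 0)–(-0.0817, -0.839095, -1.1438)  len=1.2244
  (v2,v4,v11) [-+-] → (-0.0817, -0.839095, 1.1438)–(-0.0817, -0.738107, 1.24479)  len=0.1428
  (v6,v2,v10) [+--] → (-0.0817, -0.839095, -1.1438)–(-0.0817, -0.738107, -1.24479)  len=0.1428

Chained into 1 loop(s):
  loop 1: 10 segments, perimeter = 8.4213
Total perimeter = 8.421

loops=1 perimeter=8.421


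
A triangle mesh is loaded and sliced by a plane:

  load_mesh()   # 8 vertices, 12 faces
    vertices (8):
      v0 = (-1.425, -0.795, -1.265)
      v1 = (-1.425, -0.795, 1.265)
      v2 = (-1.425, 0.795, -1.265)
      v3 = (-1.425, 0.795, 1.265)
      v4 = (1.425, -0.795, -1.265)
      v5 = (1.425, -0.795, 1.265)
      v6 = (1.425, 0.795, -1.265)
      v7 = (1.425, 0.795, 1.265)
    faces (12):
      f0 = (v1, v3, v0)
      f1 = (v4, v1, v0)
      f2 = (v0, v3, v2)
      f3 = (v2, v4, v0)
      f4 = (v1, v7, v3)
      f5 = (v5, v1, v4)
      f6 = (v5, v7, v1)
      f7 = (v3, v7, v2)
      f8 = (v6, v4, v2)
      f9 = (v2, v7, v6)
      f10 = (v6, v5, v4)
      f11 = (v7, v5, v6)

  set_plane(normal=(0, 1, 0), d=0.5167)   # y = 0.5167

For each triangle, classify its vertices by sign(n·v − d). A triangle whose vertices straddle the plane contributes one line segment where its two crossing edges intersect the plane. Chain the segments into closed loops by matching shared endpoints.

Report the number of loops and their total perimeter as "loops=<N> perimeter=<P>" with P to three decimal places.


Straddling triangles (8 of 12):
  (v1,v3,v0) [-+-] → (-1.425, 0.5167, 1.265)–(-1.425, 0.5167, 0.82217)  len=0.4428
  (v0,v3,v2) [-++] → (-1.425, 0.5167, 0.82217)–(-1.425, 0.5167, -1.265)  len=2.0872
  (v2,v4,v0) [+--] → (-0.92616, 0.5167, -1.265)–(-1.425, 0.5167, -1.265)  len=0.4988
  (v1,v7,v3) [-++] → (0.92616, 0.5167, 1.265)–(-1.425, 0.5167, 1.265)  len=2.3512
  (v5,v7,v1) [-+-] → (1.425, 0.5167, 1.265)–(0.92616, 0.5167, 1.265)  len=0.4988
  (v6,v4,v2) [+-+] → (1.425, 0.5167, -1.265)–(-0.92616, 0.5167, -1.265)  len=2.3512
  (v6,v5,v4) [+--] → (1.425, 0.5167, -0.82217)–(1.425, 0.5167, -1.265)  len=0.4428
  (v7,v5,v6) [+-+] → (1.425, 0.5167, 1.265)–(1.425, 0.5167, -0.82217)  len=2.0872

Chained into 1 loop(s):
  loop 1: 8 segments, perimeter = 10.7600
Total perimeter = 10.760

loops=1 perimeter=10.760


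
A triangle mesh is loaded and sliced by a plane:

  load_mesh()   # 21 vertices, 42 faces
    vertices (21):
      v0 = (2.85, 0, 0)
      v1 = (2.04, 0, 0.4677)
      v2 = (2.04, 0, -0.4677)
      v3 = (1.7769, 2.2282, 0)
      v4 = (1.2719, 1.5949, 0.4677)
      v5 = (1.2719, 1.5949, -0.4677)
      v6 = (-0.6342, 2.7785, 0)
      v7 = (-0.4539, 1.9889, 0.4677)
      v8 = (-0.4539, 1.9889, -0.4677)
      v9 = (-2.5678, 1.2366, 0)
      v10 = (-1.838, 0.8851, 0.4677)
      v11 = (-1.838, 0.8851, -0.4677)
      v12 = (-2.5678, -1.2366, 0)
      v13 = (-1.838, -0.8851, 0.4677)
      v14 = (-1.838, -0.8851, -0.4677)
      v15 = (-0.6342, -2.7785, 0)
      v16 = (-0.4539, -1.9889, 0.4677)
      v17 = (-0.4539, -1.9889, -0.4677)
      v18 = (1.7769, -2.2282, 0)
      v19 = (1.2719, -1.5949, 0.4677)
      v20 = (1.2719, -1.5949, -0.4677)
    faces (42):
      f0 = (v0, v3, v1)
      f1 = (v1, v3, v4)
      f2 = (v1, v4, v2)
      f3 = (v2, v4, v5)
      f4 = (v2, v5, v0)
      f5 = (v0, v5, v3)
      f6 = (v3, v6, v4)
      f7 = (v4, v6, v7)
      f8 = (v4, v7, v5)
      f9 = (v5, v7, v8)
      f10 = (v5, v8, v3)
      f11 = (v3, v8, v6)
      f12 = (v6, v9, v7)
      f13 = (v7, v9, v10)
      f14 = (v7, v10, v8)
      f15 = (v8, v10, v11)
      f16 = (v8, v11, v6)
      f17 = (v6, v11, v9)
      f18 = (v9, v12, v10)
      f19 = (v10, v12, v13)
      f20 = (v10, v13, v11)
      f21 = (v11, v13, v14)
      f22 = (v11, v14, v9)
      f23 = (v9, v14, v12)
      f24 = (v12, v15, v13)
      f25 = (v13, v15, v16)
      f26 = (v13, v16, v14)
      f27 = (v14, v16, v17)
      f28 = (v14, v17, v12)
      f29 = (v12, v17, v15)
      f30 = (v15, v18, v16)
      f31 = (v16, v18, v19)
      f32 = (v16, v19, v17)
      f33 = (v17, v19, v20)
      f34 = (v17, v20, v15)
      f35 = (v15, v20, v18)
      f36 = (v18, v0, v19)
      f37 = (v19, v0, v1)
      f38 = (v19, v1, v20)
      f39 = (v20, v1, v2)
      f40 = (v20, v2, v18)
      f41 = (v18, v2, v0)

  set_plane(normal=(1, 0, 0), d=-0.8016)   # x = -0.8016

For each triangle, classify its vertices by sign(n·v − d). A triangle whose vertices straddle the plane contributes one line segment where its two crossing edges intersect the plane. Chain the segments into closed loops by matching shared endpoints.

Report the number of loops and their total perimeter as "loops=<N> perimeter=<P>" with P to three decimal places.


Straddling triangles (12 of 42):
  (v6,v9,v7) [+-+] → (-0.8016, 2.64501, 0)–(-0.8016, 1.86516, 0.390771)  len=0.8723
  (v7,v9,v10) [+--] → (-0.8016, 1.86516, 0.390771)–(-0.8016, 1.71161, 0.4677)  len=0.1717
  (v7,v10,v8) [+-+] → (-0.8016, 1.71161, 0.4677)–(-0.8016, 1.71161, -0.232718)  len=0.7004
  (v8,v10,v11) [+--] → (-0.8016, 1.71161, -0.232718)–(-0.8016, 1.71161, -0.4677)  len=0.2350
  (v8,v11,v6) [+-+] → (-0.8016, 1.71161, -0.4677)–(-0.8016, 2.5152, -0.0650382)  len=0.8988
  (v6,v11,v9) [+--] → (-0.8016, 2.5152, -0.0650382)–(-0.8016, 2.64501, 0)  len=0.1452
  (v12,v15,v13) [-+-] → (-0.8016, -2.64501, 0)–(-0.8016, -2.5152, 0.0650382)  len=0.1452
  (v13,v15,v16) [-++] → (-0.8016, -2.5152, 0.0650382)–(-0.8016, -1.71161, 0.4677)  len=0.8988
  (v13,v16,v14) [-+-] → (-0.8016, -1.71161, 0.4677)–(-0.8016, -1.71161, 0.232718)  len=0.2350
  (v14,v16,v17) [-++] → (-0.8016, -1.71161, 0.232718)–(-0.8016, -1.71161, -0.4677)  len=0.7004
  (v14,v17,v12) [-+-] → (-0.8016, -1.71161, -0.4677)–(-0.8016, -1.86516, -0.390771)  len=0.1717
  (v12,v17,v15) [-++] → (-0.8016, -1.86516, -0.390771)–(-0.8016, -2.64501, 0)  len=0.8723

Chained into 2 loop(s):
  loop 1: 6 segments, perimeter = 3.0234
  loop 2: 6 segments, perimeter = 3.0234
Total perimeter = 6.047

loops=2 perimeter=6.047


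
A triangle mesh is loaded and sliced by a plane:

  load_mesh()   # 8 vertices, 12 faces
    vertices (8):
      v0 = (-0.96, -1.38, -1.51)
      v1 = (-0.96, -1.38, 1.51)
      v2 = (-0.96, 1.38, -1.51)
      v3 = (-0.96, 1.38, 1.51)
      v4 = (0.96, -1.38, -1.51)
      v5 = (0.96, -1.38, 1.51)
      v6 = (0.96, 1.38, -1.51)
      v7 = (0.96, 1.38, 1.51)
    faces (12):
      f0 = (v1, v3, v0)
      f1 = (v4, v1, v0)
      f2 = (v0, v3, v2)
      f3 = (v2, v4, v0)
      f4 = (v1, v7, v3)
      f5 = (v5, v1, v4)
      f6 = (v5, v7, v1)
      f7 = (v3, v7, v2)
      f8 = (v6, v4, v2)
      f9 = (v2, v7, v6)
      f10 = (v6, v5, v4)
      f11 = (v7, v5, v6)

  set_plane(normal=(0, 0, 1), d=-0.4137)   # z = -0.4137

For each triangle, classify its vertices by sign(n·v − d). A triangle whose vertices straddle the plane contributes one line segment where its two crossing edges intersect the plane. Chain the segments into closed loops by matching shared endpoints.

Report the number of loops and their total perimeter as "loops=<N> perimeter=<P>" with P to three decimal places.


loops=1 perimeter=9.360

Straddling triangles (8 of 12):
  (v1,v3,v0) [++-] → (-0.96, -0.378083, -0.4137)–(-0.96, -1.38, -0.4137)  len=1.0019
  (v4,v1,v0) [-+-] → (0.263015, -1.38, -0.4137)–(-0.96, -1.38, -0.4137)  len=1.2230
  (v0,v3,v2) [-+-] → (-0.96, -0.378083, -0.4137)–(-0.96, 1.38, -0.4137)  len=1.7581
  (v5,v1,v4) [++-] → (0.263015, -1.38, -0.4137)–(0.96, -1.38, -0.4137)  len=0.6970
  (v3,v7,v2) [++-] → (-0.263015, 1.38, -0.4137)–(-0.96, 1.38, -0.4137)  len=0.6970
  (v2,v7,v6) [-+-] → (-0.263015, 1.38, -0.4137)–(0.96, 1.38, -0.4137)  len=1.2230
  (v6,v5,v4) [-+-] → (0.96, 0.378083, -0.4137)–(0.96, -1.38, -0.4137)  len=1.7581
  (v7,v5,v6) [++-] → (0.96, 0.378083, -0.4137)–(0.96, 1.38, -0.4137)  len=1.0019

Chained into 1 loop(s):
  loop 1: 8 segments, perimeter = 9.3600
Total perimeter = 9.360


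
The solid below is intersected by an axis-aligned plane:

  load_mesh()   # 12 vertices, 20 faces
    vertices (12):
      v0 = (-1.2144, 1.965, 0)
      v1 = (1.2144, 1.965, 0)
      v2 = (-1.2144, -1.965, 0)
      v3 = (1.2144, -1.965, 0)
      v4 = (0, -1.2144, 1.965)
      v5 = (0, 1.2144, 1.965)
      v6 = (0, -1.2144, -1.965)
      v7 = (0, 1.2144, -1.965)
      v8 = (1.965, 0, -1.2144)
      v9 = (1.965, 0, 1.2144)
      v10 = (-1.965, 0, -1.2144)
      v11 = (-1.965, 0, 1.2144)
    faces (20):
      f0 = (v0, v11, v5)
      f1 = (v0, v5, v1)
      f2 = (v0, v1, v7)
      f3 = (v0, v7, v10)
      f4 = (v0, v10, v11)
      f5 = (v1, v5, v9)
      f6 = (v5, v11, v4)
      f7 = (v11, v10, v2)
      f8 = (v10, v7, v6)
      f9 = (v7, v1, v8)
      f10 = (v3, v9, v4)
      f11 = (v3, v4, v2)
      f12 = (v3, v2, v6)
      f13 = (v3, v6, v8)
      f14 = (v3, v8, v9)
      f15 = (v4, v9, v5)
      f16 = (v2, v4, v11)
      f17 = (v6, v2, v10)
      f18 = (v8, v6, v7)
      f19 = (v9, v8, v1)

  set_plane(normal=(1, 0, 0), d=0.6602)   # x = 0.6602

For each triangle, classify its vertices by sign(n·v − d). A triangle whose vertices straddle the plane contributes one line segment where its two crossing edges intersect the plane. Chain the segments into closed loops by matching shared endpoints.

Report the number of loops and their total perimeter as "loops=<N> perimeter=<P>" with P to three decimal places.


loops=1 perimeter=11.682

Straddling triangles (10 of 20):
  (v0,v5,v1) [--+] → (0.6602, 1.62246, 0.896742)–(0.6602, 1.965, 0)  len=0.9599
  (v0,v1,v7) [-+-] → (0.6602, 1.965, 0)–(0.6602, 1.62246, -0.896742)  len=0.9599
  (v1,v5,v9) [+-+] → (0.6602, 1.62246, 0.896742)–(0.6602, 0.806386, 1.71281)  len=1.1541
  (v7,v1,v8) [-++] → (0.6602, 1.62246, -0.896742)–(0.6602, 0.806386, -1.71281)  len=1.1541
  (v3,v9,v4) [++-] → (0.6602, -0.806386, 1.71281)–(0.6602, -1.62246, 0.896742)  len=1.1541
  (v3,v4,v2) [+--] → (0.6602, -1.62246, 0.896742)–(0.6602, -1.965, 0)  len=0.9599
  (v3,v2,v6) [+--] → (0.6602, -1.965, 0)–(0.6602, -1.62246, -0.896742)  len=0.9599
  (v3,v6,v8) [+-+] → (0.6602, -1.62246, -0.896742)–(0.6602, -0.806386, -1.71281)  len=1.1541
  (v4,v9,v5) [-+-] → (0.6602, -0.806386, 1.71281)–(0.6602, 0.806386, 1.71281)  len=1.6128
  (v8,v6,v7) [+--] → (0.6602, -0.806386, -1.71281)–(0.6602, 0.806386, -1.71281)  len=1.6128

Chained into 1 loop(s):
  loop 1: 10 segments, perimeter = 11.6817
Total perimeter = 11.682


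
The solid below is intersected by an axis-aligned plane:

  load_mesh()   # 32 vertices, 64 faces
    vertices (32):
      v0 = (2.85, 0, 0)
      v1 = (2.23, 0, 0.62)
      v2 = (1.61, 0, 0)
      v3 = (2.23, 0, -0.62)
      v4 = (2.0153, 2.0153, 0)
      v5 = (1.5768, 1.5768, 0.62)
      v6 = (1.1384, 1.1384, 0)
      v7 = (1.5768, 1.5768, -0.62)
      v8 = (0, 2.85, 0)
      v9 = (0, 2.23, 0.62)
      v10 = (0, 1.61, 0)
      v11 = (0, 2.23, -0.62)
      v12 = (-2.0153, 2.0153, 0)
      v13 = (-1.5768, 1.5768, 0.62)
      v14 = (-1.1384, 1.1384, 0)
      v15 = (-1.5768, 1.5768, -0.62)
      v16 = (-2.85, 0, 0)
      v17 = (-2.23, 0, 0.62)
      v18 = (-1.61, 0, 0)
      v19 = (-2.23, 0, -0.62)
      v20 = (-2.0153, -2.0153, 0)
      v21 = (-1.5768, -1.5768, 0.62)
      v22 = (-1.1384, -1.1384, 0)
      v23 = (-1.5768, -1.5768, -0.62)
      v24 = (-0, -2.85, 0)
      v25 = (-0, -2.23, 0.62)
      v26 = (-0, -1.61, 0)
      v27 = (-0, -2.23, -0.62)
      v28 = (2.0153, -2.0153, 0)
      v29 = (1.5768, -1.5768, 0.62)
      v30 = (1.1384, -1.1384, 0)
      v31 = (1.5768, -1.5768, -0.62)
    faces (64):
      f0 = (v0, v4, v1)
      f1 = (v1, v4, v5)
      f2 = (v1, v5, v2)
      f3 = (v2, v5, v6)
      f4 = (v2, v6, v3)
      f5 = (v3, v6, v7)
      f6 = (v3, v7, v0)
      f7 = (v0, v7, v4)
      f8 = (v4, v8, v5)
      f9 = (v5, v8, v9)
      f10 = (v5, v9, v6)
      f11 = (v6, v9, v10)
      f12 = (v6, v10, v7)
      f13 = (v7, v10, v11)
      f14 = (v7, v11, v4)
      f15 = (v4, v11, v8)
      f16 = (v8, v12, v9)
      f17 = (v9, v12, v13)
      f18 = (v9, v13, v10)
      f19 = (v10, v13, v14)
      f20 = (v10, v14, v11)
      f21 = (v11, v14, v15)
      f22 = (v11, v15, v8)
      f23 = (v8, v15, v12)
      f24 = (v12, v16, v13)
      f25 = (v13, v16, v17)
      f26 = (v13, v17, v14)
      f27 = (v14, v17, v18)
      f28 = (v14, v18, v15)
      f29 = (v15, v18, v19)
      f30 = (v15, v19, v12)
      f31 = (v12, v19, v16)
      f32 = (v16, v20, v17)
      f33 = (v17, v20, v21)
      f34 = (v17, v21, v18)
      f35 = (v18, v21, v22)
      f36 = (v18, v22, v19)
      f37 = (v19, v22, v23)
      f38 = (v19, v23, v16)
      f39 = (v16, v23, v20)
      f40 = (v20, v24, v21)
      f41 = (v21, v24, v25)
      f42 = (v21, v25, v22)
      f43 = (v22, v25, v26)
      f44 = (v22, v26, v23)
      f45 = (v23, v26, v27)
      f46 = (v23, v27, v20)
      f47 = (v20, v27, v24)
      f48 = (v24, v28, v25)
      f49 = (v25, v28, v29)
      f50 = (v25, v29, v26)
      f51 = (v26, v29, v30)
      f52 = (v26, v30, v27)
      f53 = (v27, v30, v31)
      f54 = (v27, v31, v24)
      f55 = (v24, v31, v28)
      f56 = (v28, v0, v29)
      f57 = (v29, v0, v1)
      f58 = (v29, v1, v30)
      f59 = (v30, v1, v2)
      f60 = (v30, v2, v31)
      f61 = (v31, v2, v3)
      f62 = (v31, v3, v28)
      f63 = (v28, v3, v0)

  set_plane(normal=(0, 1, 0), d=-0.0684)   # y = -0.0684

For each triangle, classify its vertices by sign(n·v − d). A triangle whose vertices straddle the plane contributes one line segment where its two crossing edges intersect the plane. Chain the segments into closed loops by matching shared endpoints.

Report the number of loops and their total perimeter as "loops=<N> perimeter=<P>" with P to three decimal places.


loops=2 perimeter=7.015

Straddling triangles (16 of 64):
  (v16,v20,v17) [+-+] → (-2.82167, -0.0684, 0)–(-2.22271, -0.0684, 0.598957)  len=0.8471
  (v17,v20,v21) [+--] → (-2.22271, -0.0684, 0.598957)–(-2.20166, -0.0684, 0.62)  len=0.0298
  (v17,v21,v18) [+-+] → (-2.20166, -0.0684, 0.62)–(-1.60856, -0.0684, 0.026895)  len=0.8388
  (v18,v21,v22) [+--] → (-1.60856, -0.0684, 0.026895)–(-1.58166, -0.0684, 0)  len=0.0380
  (v18,v22,v19) [+-+] → (-1.58166, -0.0684, 0)–(-2.16441, -0.0684, -0.582748)  len=0.8241
  (v19,v22,v23) [+--] → (-2.16441, -0.0684, -0.582748)–(-2.20166, -0.0684, -0.62)  len=0.0527
  (v19,v23,v16) [+-+] → (-2.20166, -0.0684, -0.62)–(-2.79477, -0.0684, -0.026895)  len=0.8388
  (v16,v23,v20) [+--] → (-2.79477, -0.0684, -0.026895)–(-2.82167, -0.0684, 0)  len=0.0380
  (v28,v0,v29) [-+-] → (2.82167, -0.0684, 0)–(2.79477, -0.0684, 0.026895)  len=0.0380
  (v29,v0,v1) [-++] → (2.79477, -0.0684, 0.026895)–(2.20166, -0.0684, 0.62)  len=0.8388
  (v29,v1,v30) [-+-] → (2.20166, -0.0684, 0.62)–(2.16441, -0.0684, 0.582748)  len=0.0527
  (v30,v1,v2) [-++] → (2.16441, -0.0684, 0.582748)–(1.58166, -0.0684, 0)  len=0.8241
  (v30,v2,v31) [-+-] → (1.58166, -0.0684, 0)–(1.60856, -0.0684, -0.026895)  len=0.0380
  (v31,v2,v3) [-++] → (1.60856, -0.0684, -0.026895)–(2.20166, -0.0684, -0.62)  len=0.8388
  (v31,v3,v28) [-+-] → (2.20166, -0.0684, -0.62)–(2.22271, -0.0684, -0.598957)  len=0.0298
  (v28,v3,v0) [-++] → (2.22271, -0.0684, -0.598957)–(2.82167, -0.0684, 0)  len=0.8471

Chained into 2 loop(s):
  loop 1: 8 segments, perimeter = 3.5073
  loop 2: 8 segments, perimeter = 3.5073
Total perimeter = 7.015


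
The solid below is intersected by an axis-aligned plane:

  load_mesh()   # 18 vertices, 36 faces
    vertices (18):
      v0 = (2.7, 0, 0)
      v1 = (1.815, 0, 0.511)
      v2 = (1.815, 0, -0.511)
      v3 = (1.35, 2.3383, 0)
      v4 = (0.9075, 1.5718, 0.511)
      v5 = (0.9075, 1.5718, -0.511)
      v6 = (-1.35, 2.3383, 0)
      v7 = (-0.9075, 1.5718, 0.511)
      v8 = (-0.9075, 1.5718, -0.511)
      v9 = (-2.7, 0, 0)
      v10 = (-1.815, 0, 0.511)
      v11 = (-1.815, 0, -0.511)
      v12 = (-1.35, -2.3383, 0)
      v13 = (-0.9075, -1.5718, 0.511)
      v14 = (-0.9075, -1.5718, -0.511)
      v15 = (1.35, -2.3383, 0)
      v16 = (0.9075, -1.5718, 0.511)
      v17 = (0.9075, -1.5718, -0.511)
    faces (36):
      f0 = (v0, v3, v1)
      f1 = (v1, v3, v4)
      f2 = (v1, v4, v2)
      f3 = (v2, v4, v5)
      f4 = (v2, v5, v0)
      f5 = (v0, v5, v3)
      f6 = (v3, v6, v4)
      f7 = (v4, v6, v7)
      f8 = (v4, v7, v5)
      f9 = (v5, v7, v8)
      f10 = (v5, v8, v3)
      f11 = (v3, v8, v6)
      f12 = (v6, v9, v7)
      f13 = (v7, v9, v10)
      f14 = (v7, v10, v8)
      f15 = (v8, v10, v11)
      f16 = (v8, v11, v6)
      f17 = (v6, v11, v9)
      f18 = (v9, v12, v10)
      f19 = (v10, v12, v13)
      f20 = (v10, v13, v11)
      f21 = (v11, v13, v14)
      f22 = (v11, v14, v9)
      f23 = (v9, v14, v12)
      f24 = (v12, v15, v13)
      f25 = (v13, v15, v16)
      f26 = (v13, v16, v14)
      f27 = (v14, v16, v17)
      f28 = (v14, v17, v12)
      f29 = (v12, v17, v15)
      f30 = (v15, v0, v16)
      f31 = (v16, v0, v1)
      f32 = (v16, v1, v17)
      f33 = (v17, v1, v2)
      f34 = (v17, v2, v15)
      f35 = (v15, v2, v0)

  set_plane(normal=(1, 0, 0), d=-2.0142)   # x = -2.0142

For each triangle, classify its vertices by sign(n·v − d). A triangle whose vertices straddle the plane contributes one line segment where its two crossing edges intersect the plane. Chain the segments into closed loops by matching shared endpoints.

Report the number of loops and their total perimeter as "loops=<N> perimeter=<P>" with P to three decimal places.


loops=1 perimeter=5.008

Straddling triangles (6 of 36):
  (v6,v9,v7) [+-+] → (-2.0142, 1.18786, 0)–(-2.0142, 0.601361, 0.195506)  len=0.6182
  (v7,v9,v10) [+-+] → (-2.0142, 0.601361, 0.195506)–(-2.0142, 0, 0.395982)  len=0.6339
  (v6,v11,v9) [++-] → (-2.0142, 0, -0.395982)–(-2.0142, 1.18786, 0)  len=1.2521
  (v9,v12,v10) [-++] → (-2.0142, -1.18786, 0)–(-2.0142, 0, 0.395982)  len=1.2521
  (v11,v14,v9) [++-] → (-2.0142, -0.601361, -0.195506)–(-2.0142, 0, -0.395982)  len=0.6339
  (v9,v14,v12) [-++] → (-2.0142, -0.601361, -0.195506)–(-2.0142, -1.18786, 0)  len=0.6182

Chained into 1 loop(s):
  loop 1: 6 segments, perimeter = 5.0085
Total perimeter = 5.008


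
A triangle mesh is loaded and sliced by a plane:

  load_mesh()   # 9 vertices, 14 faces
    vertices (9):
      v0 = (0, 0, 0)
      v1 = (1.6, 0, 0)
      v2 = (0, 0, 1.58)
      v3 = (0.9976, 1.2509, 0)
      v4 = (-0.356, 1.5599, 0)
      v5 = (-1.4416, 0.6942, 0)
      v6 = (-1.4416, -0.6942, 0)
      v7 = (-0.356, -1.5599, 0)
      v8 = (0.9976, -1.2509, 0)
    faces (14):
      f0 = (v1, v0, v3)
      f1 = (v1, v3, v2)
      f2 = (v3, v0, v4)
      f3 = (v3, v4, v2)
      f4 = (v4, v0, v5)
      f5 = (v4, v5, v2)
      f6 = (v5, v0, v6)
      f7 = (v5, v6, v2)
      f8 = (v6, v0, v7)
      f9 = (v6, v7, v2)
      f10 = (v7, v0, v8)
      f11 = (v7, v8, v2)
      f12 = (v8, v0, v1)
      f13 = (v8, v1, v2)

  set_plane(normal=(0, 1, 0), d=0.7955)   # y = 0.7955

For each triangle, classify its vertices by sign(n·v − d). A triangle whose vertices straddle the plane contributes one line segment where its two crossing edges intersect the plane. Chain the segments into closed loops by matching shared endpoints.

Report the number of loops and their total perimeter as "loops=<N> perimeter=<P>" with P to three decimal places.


loops=1 perimeter=5.562

Straddling triangles (6 of 14):
  (v1,v0,v3) [--+] → (0.634416, 0.7955, 0)–(1.21691, 0.7955, 0)  len=0.5825
  (v1,v3,v2) [-+-] → (1.21691, 0.7955, 0)–(0.634416, 0.7955, 0.575211)  len=0.8186
  (v3,v0,v4) [+-+] → (0.634416, 0.7955, 0)–(-0.181549, 0.7955, 0)  len=0.8160
  (v3,v4,v2) [++-] → (-0.181549, 0.7955, 0.77425)–(0.634416, 0.7955, 0.575211)  len=0.8399
  (v4,v0,v5) [+--] → (-0.181549, 0.7955, 0)–(-1.31457, 0.7955, 0)  len=1.1330
  (v4,v5,v2) [+--] → (-1.31457, 0.7955, 0)–(-0.181549, 0.7955, 0.77425)  len=1.3723

Chained into 1 loop(s):
  loop 1: 6 segments, perimeter = 5.5623
Total perimeter = 5.562


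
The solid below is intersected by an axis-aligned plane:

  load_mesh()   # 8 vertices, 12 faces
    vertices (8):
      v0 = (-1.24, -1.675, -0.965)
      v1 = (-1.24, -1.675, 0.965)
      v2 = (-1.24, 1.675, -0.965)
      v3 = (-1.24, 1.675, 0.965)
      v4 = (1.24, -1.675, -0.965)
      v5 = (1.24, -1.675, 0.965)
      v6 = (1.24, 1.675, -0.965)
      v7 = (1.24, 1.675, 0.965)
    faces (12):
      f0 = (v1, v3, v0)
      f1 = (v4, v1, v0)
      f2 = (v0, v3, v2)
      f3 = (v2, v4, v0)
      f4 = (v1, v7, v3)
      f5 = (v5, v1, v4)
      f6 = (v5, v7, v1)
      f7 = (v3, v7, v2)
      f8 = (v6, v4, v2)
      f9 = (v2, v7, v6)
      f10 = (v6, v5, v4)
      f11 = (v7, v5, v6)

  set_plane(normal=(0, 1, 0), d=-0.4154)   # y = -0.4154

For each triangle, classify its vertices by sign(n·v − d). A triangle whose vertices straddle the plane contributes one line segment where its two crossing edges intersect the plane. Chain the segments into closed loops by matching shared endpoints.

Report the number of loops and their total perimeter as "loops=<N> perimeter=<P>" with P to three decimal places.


Straddling triangles (8 of 12):
  (v1,v3,v0) [-+-] → (-1.24, -0.4154, 0.965)–(-1.24, -0.4154, -0.23932)  len=1.2043
  (v0,v3,v2) [-++] → (-1.24, -0.4154, -0.23932)–(-1.24, -0.4154, -0.965)  len=0.7257
  (v2,v4,v0) [+--] → (0.30752, -0.4154, -0.965)–(-1.24, -0.4154, -0.965)  len=1.5475
  (v1,v7,v3) [-++] → (-0.30752, -0.4154, 0.965)–(-1.24, -0.4154, 0.965)  len=0.9325
  (v5,v7,v1) [-+-] → (1.24, -0.4154, 0.965)–(-0.30752, -0.4154, 0.965)  len=1.5475
  (v6,v4,v2) [+-+] → (1.24, -0.4154, -0.965)–(0.30752, -0.4154, -0.965)  len=0.9325
  (v6,v5,v4) [+--] → (1.24, -0.4154, 0.23932)–(1.24, -0.4154, -0.965)  len=1.2043
  (v7,v5,v6) [+-+] → (1.24, -0.4154, 0.965)–(1.24, -0.4154, 0.23932)  len=0.7257

Chained into 1 loop(s):
  loop 1: 8 segments, perimeter = 8.8200
Total perimeter = 8.820

loops=1 perimeter=8.820


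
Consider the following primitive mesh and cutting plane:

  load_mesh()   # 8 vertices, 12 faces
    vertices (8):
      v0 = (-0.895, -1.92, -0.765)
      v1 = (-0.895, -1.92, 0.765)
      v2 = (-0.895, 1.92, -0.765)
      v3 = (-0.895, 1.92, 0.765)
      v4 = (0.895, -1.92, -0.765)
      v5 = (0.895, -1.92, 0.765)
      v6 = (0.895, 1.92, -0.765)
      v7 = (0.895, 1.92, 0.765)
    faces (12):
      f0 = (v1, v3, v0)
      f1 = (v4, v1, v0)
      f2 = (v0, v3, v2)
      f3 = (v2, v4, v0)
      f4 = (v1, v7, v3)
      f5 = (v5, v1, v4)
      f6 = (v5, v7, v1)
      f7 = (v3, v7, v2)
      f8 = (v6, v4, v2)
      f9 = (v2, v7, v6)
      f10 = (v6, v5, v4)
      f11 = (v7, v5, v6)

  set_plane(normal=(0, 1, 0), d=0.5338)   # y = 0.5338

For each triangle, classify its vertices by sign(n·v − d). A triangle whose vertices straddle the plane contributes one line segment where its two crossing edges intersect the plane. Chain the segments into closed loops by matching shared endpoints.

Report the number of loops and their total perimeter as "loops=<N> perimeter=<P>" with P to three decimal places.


loops=1 perimeter=6.640

Straddling triangles (8 of 12):
  (v1,v3,v0) [-+-] → (-0.895, 0.5338, 0.765)–(-0.895, 0.5338, 0.212686)  len=0.5523
  (v0,v3,v2) [-++] → (-0.895, 0.5338, 0.212686)–(-0.895, 0.5338, -0.765)  len=0.9777
  (v2,v4,v0) [+--] → (-0.248829, 0.5338, -0.765)–(-0.895, 0.5338, -0.765)  len=0.6462
  (v1,v7,v3) [-++] → (0.248829, 0.5338, 0.765)–(-0.895, 0.5338, 0.765)  len=1.1438
  (v5,v7,v1) [-+-] → (0.895, 0.5338, 0.765)–(0.248829, 0.5338, 0.765)  len=0.6462
  (v6,v4,v2) [+-+] → (0.895, 0.5338, -0.765)–(-0.248829, 0.5338, -0.765)  len=1.1438
  (v6,v5,v4) [+--] → (0.895, 0.5338, -0.212686)–(0.895, 0.5338, -0.765)  len=0.5523
  (v7,v5,v6) [+-+] → (0.895, 0.5338, 0.765)–(0.895, 0.5338, -0.212686)  len=0.9777

Chained into 1 loop(s):
  loop 1: 8 segments, perimeter = 6.6400
Total perimeter = 6.640


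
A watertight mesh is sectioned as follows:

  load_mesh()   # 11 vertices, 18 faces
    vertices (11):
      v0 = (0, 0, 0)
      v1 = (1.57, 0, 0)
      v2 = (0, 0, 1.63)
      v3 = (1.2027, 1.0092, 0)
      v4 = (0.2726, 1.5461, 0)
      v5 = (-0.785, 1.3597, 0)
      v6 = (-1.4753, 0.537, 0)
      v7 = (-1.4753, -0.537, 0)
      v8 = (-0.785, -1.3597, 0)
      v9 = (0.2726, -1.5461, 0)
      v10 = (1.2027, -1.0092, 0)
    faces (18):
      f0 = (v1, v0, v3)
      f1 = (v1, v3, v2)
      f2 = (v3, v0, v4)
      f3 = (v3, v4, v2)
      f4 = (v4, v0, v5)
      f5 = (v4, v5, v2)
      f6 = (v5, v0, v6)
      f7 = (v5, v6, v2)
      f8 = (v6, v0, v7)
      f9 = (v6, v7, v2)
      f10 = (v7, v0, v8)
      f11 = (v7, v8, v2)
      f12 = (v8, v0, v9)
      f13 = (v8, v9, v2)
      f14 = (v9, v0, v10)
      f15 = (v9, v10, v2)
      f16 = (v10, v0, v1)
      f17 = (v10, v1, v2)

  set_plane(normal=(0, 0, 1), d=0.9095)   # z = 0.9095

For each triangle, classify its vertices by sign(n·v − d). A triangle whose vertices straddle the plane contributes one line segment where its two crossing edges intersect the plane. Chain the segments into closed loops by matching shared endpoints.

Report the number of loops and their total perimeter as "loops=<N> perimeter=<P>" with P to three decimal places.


loops=1 perimeter=4.272

Straddling triangles (9 of 18):
  (v1,v3,v2) [--+] → (0.531623, 0.446091, 0.9095)–(0.693979, 0, 0.9095)  len=0.4747
  (v3,v4,v2) [--+] → (0.120496, 0.683414, 0.9095)–(0.531623, 0.446091, 0.9095)  len=0.4747
  (v4,v5,v2) [--+] → (-0.346989, 0.601021, 0.9095)–(0.120496, 0.683414, 0.9095)  len=0.4747
  (v5,v6,v2) [--+] → (-0.652119, 0.237367, 0.9095)–(-0.346989, 0.601021, 0.9095)  len=0.4747
  (v6,v7,v2) [--+] → (-0.652119, -0.237367, 0.9095)–(-0.652119, 0.237367, 0.9095)  len=0.4747
  (v7,v8,v2) [--+] → (-0.346989, -0.601021, 0.9095)–(-0.652119, -0.237367, 0.9095)  len=0.4747
  (v8,v9,v2) [--+] → (0.120496, -0.683414, 0.9095)–(-0.346989, -0.601021, 0.9095)  len=0.4747
  (v9,v10,v2) [--+] → (0.531623, -0.446091, 0.9095)–(0.120496, -0.683414, 0.9095)  len=0.4747
  (v10,v1,v2) [--+] → (0.693979, 0, 0.9095)–(0.531623, -0.446091, 0.9095)  len=0.4747

Chained into 1 loop(s):
  loop 1: 9 segments, perimeter = 4.2724
Total perimeter = 4.272


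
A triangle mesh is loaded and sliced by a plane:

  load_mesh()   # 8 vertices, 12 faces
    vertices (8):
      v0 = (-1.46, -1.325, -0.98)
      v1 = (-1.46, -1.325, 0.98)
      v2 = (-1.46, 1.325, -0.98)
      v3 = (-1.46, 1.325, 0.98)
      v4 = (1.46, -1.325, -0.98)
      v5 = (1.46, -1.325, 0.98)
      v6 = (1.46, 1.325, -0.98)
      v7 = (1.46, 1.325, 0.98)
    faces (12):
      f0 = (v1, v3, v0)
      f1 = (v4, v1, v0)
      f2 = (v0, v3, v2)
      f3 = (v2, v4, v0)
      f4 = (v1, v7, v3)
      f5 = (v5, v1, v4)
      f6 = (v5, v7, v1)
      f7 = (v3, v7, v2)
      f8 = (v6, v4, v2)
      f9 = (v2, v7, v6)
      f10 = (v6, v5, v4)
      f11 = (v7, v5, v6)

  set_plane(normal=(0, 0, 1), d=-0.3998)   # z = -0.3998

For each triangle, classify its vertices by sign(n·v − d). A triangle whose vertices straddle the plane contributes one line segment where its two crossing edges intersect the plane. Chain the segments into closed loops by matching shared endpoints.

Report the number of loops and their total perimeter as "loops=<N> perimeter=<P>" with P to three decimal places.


Straddling triangles (8 of 12):
  (v1,v3,v0) [++-] → (-1.46, -0.540546, -0.3998)–(-1.46, -1.325, -0.3998)  len=0.7845
  (v4,v1,v0) [-+-] → (0.59562, -1.325, -0.3998)–(-1.46, -1.325, -0.3998)  len=2.0556
  (v0,v3,v2) [-+-] → (-1.46, -0.540546, -0.3998)–(-1.46, 1.325, -0.3998)  len=1.8655
  (v5,v1,v4) [++-] → (0.59562, -1.325, -0.3998)–(1.46, -1.325, -0.3998)  len=0.8644
  (v3,v7,v2) [++-] → (-0.59562, 1.325, -0.3998)–(-1.46, 1.325, -0.3998)  len=0.8644
  (v2,v7,v6) [-+-] → (-0.59562, 1.325, -0.3998)–(1.46, 1.325, -0.3998)  len=2.0556
  (v6,v5,v4) [-+-] → (1.46, 0.540546, -0.3998)–(1.46, -1.325, -0.3998)  len=1.8655
  (v7,v5,v6) [++-] → (1.46, 0.540546, -0.3998)–(1.46, 1.325, -0.3998)  len=0.7845

Chained into 1 loop(s):
  loop 1: 8 segments, perimeter = 11.1400
Total perimeter = 11.140

loops=1 perimeter=11.140


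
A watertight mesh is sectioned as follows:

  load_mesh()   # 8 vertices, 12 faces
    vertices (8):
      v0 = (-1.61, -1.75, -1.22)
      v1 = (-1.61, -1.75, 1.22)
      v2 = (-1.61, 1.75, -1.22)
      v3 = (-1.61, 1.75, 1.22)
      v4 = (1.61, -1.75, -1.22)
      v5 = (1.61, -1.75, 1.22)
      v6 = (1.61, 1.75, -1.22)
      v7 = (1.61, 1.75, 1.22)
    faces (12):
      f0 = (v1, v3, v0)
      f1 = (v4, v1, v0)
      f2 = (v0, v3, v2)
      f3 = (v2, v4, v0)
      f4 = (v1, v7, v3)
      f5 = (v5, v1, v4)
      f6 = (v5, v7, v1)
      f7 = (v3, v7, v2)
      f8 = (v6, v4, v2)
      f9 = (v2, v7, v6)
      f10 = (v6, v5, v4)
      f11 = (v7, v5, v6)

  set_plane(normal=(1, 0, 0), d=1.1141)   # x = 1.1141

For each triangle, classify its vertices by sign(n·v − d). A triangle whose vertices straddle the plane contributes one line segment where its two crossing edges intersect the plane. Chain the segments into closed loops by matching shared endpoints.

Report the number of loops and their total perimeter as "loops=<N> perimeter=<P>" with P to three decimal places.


Straddling triangles (8 of 12):
  (v4,v1,v0) [+--] → (1.1141, -1.75, -0.844225)–(1.1141, -1.75, -1.22)  len=0.3758
  (v2,v4,v0) [-+-] → (1.1141, -1.21098, -1.22)–(1.1141, -1.75, -1.22)  len=0.5390
  (v1,v7,v3) [-+-] → (1.1141, 1.21098, 1.22)–(1.1141, 1.75, 1.22)  len=0.5390
  (v5,v1,v4) [+-+] → (1.1141, -1.75, 1.22)–(1.1141, -1.75, -0.844225)  len=2.0642
  (v5,v7,v1) [++-] → (1.1141, 1.21098, 1.22)–(1.1141, -1.75, 1.22)  len=2.9610
  (v3,v7,v2) [-+-] → (1.1141, 1.75, 1.22)–(1.1141, 1.75, 0.844225)  len=0.3758
  (v6,v4,v2) [++-] → (1.1141, -1.21098, -1.22)–(1.1141, 1.75, -1.22)  len=2.9610
  (v2,v7,v6) [-++] → (1.1141, 1.75, 0.844225)–(1.1141, 1.75, -1.22)  len=2.0642

Chained into 1 loop(s):
  loop 1: 8 segments, perimeter = 11.8800
Total perimeter = 11.880

loops=1 perimeter=11.880


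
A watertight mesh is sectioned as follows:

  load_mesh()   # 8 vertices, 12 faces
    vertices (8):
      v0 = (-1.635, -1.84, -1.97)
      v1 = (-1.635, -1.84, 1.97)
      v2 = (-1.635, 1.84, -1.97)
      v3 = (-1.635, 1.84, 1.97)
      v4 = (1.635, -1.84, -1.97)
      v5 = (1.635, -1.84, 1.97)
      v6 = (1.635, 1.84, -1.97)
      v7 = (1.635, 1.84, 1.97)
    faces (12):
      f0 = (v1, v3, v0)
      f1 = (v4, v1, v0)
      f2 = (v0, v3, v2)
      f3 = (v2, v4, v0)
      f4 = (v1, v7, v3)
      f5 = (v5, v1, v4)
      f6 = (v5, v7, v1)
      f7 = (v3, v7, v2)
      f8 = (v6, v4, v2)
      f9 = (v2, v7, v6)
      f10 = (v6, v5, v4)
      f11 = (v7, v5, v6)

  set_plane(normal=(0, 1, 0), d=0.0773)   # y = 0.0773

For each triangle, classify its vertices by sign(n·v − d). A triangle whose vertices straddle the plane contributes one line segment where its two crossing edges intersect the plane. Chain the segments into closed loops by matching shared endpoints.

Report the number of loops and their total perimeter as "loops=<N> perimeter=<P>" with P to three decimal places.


loops=1 perimeter=14.420

Straddling triangles (8 of 12):
  (v1,v3,v0) [-+-] → (-1.635, 0.0773, 1.97)–(-1.635, 0.0773, 0.0827614)  len=1.8872
  (v0,v3,v2) [-++] → (-1.635, 0.0773, 0.0827614)–(-1.635, 0.0773, -1.97)  len=2.0528
  (v2,v4,v0) [+--] → (-0.0686878, 0.0773, -1.97)–(-1.635, 0.0773, -1.97)  len=1.5663
  (v1,v7,v3) [-++] → (0.0686878, 0.0773, 1.97)–(-1.635, 0.0773, 1.97)  len=1.7037
  (v5,v7,v1) [-+-] → (1.635, 0.0773, 1.97)–(0.0686878, 0.0773, 1.97)  len=1.5663
  (v6,v4,v2) [+-+] → (1.635, 0.0773, -1.97)–(-0.0686878, 0.0773, -1.97)  len=1.7037
  (v6,v5,v4) [+--] → (1.635, 0.0773, -0.0827614)–(1.635, 0.0773, -1.97)  len=1.8872
  (v7,v5,v6) [+-+] → (1.635, 0.0773, 1.97)–(1.635, 0.0773, -0.0827614)  len=2.0528

Chained into 1 loop(s):
  loop 1: 8 segments, perimeter = 14.4200
Total perimeter = 14.420


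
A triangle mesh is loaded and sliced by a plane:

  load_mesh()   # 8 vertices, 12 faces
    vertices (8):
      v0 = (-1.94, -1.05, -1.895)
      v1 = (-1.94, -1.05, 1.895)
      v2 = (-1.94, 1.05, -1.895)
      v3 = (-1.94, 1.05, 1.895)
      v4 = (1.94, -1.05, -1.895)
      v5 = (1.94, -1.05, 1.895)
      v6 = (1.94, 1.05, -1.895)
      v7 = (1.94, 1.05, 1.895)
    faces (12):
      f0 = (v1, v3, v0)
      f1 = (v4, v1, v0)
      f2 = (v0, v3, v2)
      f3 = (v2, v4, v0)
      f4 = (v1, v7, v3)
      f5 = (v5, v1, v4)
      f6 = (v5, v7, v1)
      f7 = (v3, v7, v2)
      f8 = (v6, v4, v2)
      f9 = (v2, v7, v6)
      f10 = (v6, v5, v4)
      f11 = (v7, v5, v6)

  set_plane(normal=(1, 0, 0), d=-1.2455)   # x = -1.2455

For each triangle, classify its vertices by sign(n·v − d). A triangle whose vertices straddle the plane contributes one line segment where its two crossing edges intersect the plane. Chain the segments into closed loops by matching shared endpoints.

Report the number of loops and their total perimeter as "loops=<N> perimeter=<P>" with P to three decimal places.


loops=1 perimeter=11.780

Straddling triangles (8 of 12):
  (v4,v1,v0) [+--] → (-1.2455, -1.05, 1.21661)–(-1.2455, -1.05, -1.895)  len=3.1116
  (v2,v4,v0) [-+-] → (-1.2455, 0.674111, -1.895)–(-1.2455, -1.05, -1.895)  len=1.7241
  (v1,v7,v3) [-+-] → (-1.2455, -0.674111, 1.895)–(-1.2455, 1.05, 1.895)  len=1.7241
  (v5,v1,v4) [+-+] → (-1.2455, -1.05, 1.895)–(-1.2455, -1.05, 1.21661)  len=0.6784
  (v5,v7,v1) [++-] → (-1.2455, -0.674111, 1.895)–(-1.2455, -1.05, 1.895)  len=0.3759
  (v3,v7,v2) [-+-] → (-1.2455, 1.05, 1.895)–(-1.2455, 1.05, -1.21661)  len=3.1116
  (v6,v4,v2) [++-] → (-1.2455, 0.674111, -1.895)–(-1.2455, 1.05, -1.895)  len=0.3759
  (v2,v7,v6) [-++] → (-1.2455, 1.05, -1.21661)–(-1.2455, 1.05, -1.895)  len=0.6784

Chained into 1 loop(s):
  loop 1: 8 segments, perimeter = 11.7800
Total perimeter = 11.780


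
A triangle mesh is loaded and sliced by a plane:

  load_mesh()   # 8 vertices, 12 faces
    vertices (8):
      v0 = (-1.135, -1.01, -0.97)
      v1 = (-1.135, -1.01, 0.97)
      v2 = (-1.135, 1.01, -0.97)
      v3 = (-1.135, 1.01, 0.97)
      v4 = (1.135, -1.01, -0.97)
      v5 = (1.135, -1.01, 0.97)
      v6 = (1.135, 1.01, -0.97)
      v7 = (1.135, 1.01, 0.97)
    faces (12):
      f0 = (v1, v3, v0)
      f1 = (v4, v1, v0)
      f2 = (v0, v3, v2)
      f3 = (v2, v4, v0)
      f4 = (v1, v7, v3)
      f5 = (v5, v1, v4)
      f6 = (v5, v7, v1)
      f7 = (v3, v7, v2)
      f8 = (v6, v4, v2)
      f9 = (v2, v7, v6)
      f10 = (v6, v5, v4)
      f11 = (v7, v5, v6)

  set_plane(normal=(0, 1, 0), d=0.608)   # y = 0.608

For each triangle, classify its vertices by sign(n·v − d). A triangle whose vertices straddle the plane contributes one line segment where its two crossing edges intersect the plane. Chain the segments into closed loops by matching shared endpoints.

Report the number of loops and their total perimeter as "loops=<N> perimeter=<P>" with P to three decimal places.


Straddling triangles (8 of 12):
  (v1,v3,v0) [-+-] → (-1.135, 0.608, 0.97)–(-1.135, 0.608, 0.583921)  len=0.3861
  (v0,v3,v2) [-++] → (-1.135, 0.608, 0.583921)–(-1.135, 0.608, -0.97)  len=1.5539
  (v2,v4,v0) [+--] → (-0.683248, 0.608, -0.97)–(-1.135, 0.608, -0.97)  len=0.4518
  (v1,v7,v3) [-++] → (0.683248, 0.608, 0.97)–(-1.135, 0.608, 0.97)  len=1.8182
  (v5,v7,v1) [-+-] → (1.135, 0.608, 0.97)–(0.683248, 0.608, 0.97)  len=0.4518
  (v6,v4,v2) [+-+] → (1.135, 0.608, -0.97)–(-0.683248, 0.608, -0.97)  len=1.8182
  (v6,v5,v4) [+--] → (1.135, 0.608, -0.583921)–(1.135, 0.608, -0.97)  len=0.3861
  (v7,v5,v6) [+-+] → (1.135, 0.608, 0.97)–(1.135, 0.608, -0.583921)  len=1.5539

Chained into 1 loop(s):
  loop 1: 8 segments, perimeter = 8.4200
Total perimeter = 8.420

loops=1 perimeter=8.420
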